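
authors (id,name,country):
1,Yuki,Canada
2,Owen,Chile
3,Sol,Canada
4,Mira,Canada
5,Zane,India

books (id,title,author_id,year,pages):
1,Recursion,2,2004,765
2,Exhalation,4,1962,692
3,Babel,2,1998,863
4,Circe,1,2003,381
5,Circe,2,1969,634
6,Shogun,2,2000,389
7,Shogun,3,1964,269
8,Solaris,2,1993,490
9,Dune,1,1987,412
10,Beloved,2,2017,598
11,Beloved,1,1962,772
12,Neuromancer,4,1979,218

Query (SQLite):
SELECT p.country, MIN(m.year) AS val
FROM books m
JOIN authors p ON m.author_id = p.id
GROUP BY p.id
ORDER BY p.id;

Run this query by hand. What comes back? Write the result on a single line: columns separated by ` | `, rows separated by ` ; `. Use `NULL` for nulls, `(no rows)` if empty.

Join each books row to its authors via author_id.
Group joined rows by authors.id; compute MIN(m.year) per group.
  1: ids {4, 9, 11} → MIN(m.year)=1962
  2: ids {1, 3, 5, 6, 8, 10} → MIN(m.year)=1969
  3: ids {7} → MIN(m.year)=1964
  4: ids {2, 12} → MIN(m.year)=1962

Canada | 1962 ; Chile | 1969 ; Canada | 1964 ; Canada | 1962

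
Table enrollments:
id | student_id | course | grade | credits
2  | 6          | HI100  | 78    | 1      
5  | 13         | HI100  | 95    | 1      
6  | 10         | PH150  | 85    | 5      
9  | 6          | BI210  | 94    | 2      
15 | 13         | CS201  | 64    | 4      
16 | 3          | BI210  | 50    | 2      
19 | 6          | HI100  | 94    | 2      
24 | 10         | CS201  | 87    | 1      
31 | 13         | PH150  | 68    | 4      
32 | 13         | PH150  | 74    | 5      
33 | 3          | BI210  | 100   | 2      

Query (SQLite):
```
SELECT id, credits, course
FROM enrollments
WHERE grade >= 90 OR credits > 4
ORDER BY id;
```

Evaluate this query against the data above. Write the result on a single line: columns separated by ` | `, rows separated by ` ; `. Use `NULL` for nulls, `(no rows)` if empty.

5 | 1 | HI100 ; 6 | 5 | PH150 ; 9 | 2 | BI210 ; 19 | 2 | HI100 ; 32 | 5 | PH150 ; 33 | 2 | BI210

grade >= 90: ids {5, 9, 19, 33}
credits > 4: ids {6, 32}
Combine with OR.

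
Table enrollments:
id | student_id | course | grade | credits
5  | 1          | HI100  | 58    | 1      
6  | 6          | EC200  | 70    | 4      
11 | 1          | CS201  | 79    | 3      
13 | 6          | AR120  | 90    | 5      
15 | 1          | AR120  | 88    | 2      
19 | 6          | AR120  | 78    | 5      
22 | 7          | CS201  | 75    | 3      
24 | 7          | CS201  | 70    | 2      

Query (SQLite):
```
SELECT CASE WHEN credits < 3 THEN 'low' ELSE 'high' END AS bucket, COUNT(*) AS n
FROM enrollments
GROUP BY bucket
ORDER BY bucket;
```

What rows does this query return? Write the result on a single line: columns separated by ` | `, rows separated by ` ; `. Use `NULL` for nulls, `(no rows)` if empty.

high | 5 ; low | 3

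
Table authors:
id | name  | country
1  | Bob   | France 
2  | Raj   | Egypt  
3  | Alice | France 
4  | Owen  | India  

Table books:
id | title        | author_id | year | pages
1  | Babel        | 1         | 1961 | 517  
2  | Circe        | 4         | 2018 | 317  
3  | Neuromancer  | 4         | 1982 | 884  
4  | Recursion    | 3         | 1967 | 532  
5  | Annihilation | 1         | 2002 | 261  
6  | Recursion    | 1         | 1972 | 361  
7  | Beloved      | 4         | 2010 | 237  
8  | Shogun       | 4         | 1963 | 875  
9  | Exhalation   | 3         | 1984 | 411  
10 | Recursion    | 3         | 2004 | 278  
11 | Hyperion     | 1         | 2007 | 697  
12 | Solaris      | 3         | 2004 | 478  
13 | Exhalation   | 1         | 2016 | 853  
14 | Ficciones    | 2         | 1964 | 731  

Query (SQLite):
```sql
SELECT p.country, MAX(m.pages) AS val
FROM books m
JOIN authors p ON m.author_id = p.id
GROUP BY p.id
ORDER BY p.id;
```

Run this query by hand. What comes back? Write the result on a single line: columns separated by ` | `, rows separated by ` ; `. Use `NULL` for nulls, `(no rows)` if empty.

France | 853 ; Egypt | 731 ; France | 532 ; India | 884

Join each books row to its authors via author_id.
Group joined rows by authors.id; compute MAX(m.pages) per group.
  1: ids {1, 5, 6, 11, 13} → MAX(m.pages)=853
  2: ids {14} → MAX(m.pages)=731
  3: ids {4, 9, 10, 12} → MAX(m.pages)=532
  4: ids {2, 3, 7, 8} → MAX(m.pages)=884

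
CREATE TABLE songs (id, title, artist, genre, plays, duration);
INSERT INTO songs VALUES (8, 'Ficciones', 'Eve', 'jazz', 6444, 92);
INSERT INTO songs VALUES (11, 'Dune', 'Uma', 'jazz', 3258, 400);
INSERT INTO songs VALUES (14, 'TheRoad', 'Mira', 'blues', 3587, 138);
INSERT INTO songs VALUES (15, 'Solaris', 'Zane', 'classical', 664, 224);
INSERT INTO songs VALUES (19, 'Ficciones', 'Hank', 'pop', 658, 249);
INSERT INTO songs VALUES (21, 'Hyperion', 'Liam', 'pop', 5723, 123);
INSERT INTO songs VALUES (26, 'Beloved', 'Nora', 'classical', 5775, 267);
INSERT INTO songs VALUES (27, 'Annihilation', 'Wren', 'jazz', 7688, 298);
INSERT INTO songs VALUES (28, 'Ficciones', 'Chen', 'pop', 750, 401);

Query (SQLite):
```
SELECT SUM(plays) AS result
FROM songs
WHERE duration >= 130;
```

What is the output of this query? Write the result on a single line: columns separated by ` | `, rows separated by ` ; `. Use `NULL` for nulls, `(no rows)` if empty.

Rows where duration >= 130 → plays values: [3258, 3587, 664, 658, 5775, 7688, 750].
SUM of non-NULL values = 22380.

22380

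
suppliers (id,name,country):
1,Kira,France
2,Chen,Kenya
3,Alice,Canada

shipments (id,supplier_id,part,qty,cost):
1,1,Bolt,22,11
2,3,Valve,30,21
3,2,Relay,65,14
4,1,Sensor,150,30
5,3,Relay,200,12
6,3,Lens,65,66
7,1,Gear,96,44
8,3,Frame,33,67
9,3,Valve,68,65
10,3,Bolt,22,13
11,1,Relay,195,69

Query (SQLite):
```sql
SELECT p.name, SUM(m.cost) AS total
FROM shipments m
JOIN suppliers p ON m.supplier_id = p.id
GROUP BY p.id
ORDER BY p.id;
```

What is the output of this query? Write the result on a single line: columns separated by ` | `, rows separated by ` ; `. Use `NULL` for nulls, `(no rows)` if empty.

Join each shipments row to its suppliers via supplier_id.
Group joined rows by suppliers.id; compute SUM(m.cost) per group.
  1: ids {1, 4, 7, 11} → SUM(m.cost)=154
  2: ids {3} → SUM(m.cost)=14
  3: ids {2, 5, 6, 8, 9, 10} → SUM(m.cost)=244

Kira | 154 ; Chen | 14 ; Alice | 244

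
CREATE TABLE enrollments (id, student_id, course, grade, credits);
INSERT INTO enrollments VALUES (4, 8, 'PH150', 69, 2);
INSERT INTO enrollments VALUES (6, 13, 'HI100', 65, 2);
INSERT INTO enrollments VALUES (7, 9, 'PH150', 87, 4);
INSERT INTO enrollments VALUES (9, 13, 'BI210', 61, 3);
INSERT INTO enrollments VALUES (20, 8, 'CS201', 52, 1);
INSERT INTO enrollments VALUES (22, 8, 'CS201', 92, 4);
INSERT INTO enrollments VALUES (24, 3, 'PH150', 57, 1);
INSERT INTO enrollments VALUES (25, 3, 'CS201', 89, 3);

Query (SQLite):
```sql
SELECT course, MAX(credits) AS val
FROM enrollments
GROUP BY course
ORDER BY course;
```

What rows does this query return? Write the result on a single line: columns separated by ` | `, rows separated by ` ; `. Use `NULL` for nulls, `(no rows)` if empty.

BI210 | 3 ; CS201 | 4 ; HI100 | 2 ; PH150 | 4

Partition enrollments by course; compute MAX(credits) within each group.
  BI210: ids {9} → MAX(credits)=3
  CS201: ids {20, 22, 25} → MAX(credits)=4
  HI100: ids {6} → MAX(credits)=2
  PH150: ids {4, 7, 24} → MAX(credits)=4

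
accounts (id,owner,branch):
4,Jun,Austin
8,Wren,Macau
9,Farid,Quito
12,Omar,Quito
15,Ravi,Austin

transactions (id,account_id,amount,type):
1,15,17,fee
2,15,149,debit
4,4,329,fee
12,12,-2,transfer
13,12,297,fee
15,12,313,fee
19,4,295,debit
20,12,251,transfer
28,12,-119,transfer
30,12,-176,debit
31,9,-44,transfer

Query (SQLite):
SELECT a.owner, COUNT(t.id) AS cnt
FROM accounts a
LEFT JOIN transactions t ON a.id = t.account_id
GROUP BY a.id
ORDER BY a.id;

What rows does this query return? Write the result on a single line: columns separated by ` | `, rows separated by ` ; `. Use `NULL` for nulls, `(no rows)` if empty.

Jun | 2 ; Wren | 0 ; Farid | 1 ; Omar | 6 ; Ravi | 2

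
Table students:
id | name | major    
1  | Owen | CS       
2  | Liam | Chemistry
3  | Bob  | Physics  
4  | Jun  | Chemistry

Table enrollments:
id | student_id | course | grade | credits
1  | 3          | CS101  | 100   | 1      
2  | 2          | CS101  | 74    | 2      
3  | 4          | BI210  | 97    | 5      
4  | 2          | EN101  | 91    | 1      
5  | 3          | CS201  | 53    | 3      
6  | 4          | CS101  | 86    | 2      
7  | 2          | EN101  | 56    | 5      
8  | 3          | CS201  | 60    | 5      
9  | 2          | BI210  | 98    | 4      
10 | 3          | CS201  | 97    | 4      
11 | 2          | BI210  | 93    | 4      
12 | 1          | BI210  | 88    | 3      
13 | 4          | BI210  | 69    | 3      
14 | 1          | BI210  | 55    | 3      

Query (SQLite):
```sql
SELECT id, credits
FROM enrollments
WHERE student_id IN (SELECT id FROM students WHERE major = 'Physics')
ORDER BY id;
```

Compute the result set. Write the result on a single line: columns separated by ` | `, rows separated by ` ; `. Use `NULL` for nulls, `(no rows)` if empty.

1 | 1 ; 5 | 3 ; 8 | 5 ; 10 | 4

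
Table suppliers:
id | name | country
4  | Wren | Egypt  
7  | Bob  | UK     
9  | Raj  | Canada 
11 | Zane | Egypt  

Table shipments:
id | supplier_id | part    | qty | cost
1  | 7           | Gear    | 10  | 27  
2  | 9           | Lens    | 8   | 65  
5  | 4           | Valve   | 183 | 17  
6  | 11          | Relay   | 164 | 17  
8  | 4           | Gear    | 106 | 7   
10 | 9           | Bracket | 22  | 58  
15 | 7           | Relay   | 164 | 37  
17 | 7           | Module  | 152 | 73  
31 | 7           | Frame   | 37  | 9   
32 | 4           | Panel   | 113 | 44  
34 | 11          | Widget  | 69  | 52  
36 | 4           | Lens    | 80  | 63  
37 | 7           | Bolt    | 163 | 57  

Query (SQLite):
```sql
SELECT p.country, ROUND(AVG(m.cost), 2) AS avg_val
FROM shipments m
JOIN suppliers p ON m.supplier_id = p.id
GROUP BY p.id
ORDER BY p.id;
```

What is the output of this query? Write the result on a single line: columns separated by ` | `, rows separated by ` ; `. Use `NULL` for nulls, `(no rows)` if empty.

Egypt | 32.75 ; UK | 40.6 ; Canada | 61.5 ; Egypt | 34.5

Join each shipments row to its suppliers via supplier_id.
Group joined rows by suppliers.id; compute ROUND(AVG(m.cost), 2) per group.
  4: ids {5, 8, 32, 36} → ROUND(AVG(m.cost), 2)=32.75
  7: ids {1, 15, 17, 31, 37} → ROUND(AVG(m.cost), 2)=40.6
  9: ids {2, 10} → ROUND(AVG(m.cost), 2)=61.5
  11: ids {6, 34} → ROUND(AVG(m.cost), 2)=34.5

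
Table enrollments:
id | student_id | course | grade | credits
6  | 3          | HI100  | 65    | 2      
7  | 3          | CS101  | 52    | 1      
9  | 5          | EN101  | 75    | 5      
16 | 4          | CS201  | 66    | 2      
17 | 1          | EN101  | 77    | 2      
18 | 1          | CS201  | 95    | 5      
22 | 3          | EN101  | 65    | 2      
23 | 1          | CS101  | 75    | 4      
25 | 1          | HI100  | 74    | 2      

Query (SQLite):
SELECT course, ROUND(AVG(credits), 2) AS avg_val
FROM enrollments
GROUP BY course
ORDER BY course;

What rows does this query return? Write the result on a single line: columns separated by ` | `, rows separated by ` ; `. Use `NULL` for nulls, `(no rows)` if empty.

Partition enrollments by course; compute ROUND(AVG(credits), 2) within each group.
  CS101: ids {7, 23} → ROUND(AVG(credits), 2)=2.5
  CS201: ids {16, 18} → ROUND(AVG(credits), 2)=3.5
  EN101: ids {9, 17, 22} → ROUND(AVG(credits), 2)=3
  HI100: ids {6, 25} → ROUND(AVG(credits), 2)=2

CS101 | 2.5 ; CS201 | 3.5 ; EN101 | 3 ; HI100 | 2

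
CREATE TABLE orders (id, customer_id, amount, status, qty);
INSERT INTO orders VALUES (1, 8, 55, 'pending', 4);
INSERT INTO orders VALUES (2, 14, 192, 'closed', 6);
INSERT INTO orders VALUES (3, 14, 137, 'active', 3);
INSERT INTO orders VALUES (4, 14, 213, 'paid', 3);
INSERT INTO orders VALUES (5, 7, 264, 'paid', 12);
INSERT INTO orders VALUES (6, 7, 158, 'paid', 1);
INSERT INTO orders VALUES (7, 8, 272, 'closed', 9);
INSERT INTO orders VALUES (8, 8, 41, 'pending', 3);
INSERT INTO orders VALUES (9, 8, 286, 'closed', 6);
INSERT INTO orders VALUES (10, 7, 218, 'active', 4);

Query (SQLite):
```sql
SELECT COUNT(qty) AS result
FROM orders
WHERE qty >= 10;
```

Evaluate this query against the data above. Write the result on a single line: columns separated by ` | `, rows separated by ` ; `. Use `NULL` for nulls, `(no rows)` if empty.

Rows where qty >= 10 → qty values: [12].
COUNT(qty) counts non-NULL values → 1.

1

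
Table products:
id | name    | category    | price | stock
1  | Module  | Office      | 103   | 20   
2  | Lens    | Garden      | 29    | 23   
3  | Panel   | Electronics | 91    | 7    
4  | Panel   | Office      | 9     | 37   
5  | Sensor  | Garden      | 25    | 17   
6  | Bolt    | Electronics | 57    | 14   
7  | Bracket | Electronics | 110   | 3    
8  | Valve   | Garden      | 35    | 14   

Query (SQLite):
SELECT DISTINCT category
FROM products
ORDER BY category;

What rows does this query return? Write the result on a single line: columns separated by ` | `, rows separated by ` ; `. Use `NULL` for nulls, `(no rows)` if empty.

Electronics ; Garden ; Office

Collect distinct category values from products.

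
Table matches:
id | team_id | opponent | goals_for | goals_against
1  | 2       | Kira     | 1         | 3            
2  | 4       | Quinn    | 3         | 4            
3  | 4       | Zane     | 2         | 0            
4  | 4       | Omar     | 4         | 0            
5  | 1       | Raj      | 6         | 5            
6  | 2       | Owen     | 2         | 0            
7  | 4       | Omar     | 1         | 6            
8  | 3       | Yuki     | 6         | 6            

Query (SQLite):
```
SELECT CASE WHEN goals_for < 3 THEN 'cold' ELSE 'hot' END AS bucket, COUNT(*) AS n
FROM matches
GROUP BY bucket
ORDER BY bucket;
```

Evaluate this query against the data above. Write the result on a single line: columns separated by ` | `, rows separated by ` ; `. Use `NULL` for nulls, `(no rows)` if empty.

Bucket rows by goals_for < 3 → 'cold' else 'hot'; count each bucket.

cold | 4 ; hot | 4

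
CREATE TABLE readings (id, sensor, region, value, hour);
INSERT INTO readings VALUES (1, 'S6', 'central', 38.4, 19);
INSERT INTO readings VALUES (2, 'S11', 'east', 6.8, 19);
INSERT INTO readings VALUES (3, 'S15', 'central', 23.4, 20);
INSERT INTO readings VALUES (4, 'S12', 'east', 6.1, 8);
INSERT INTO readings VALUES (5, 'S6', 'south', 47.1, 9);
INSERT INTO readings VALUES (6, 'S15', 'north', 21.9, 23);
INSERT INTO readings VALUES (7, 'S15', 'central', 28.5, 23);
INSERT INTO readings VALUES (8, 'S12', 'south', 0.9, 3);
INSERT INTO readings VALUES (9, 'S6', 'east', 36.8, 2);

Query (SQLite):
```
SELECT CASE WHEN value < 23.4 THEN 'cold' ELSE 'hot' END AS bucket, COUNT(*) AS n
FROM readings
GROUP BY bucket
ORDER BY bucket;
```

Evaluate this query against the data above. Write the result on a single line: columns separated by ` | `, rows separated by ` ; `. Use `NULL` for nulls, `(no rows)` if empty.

cold | 4 ; hot | 5

Bucket rows by value < 23.4 → 'cold' else 'hot'; count each bucket.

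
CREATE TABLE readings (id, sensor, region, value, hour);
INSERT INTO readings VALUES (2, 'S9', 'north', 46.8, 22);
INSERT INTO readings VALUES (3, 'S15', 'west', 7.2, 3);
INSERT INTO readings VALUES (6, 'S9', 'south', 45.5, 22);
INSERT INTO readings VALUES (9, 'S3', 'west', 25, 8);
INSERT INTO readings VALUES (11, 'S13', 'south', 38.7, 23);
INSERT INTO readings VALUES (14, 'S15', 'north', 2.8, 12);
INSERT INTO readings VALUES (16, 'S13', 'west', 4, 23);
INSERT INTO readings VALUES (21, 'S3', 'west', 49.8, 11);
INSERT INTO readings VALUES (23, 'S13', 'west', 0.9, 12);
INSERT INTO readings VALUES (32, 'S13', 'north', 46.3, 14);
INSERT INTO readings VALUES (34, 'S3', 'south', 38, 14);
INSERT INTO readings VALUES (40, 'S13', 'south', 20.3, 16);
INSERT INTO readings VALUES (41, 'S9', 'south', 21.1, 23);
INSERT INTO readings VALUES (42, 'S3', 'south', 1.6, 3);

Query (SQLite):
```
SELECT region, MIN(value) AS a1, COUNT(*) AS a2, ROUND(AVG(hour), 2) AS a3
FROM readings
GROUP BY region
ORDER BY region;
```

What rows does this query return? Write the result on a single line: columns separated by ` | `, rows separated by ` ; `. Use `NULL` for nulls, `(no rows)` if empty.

north | 2.8 | 3 | 16 ; south | 1.6 | 6 | 16.83 ; west | 0.9 | 5 | 11.4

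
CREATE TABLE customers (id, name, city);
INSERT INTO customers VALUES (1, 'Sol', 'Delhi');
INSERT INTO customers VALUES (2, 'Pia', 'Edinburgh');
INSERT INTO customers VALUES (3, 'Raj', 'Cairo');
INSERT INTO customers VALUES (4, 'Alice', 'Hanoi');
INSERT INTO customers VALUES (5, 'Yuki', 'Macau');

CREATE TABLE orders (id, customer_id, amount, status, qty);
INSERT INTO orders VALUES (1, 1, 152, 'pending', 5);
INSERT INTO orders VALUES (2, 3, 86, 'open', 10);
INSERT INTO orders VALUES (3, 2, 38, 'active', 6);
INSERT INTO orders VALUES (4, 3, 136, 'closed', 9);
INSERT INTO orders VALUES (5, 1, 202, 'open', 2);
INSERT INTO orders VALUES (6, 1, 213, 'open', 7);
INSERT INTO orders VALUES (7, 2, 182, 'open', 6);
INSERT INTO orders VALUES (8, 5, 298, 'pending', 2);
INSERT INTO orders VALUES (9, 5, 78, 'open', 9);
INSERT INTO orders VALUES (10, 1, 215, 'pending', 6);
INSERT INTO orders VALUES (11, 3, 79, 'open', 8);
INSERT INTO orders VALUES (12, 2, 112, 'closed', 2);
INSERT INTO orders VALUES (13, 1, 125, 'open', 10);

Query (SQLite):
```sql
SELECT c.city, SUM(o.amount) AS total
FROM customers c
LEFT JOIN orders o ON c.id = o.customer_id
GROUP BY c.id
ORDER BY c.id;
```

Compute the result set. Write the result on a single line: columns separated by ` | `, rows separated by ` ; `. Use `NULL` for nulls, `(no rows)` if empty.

Delhi | 907 ; Edinburgh | 332 ; Cairo | 301 ; Hanoi | NULL ; Macau | 376

LEFT JOIN keeps every customers row; unmatched ones get NULL for orders columns.
Group by customers.id and compute SUM(o.amount). SUM over an all-NULL group is NULL.
  1: ids {1, 5, 6, 10, 13} → SUM(o.amount)=907
  2: ids {3, 7, 12} → SUM(o.amount)=332
  3: ids {2, 4, 11} → SUM(o.amount)=301
  4: ids {—} → SUM(o.amount)=NULL
  5: ids {8, 9} → SUM(o.amount)=376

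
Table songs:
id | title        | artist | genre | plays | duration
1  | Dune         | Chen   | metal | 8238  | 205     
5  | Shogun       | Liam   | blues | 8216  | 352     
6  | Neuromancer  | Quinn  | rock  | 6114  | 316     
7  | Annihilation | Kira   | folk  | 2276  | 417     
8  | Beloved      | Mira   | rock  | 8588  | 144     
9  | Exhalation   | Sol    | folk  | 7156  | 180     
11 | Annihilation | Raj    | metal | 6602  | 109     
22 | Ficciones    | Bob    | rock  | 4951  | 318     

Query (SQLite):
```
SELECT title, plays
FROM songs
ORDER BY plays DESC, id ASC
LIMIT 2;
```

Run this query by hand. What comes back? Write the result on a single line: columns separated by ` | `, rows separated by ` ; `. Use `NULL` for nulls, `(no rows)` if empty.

Sort by plays desc, tiebreak id asc: (8588, id=8), (8238, id=1), (8216, id=5), (7156, id=9), (6602, id=11) …. Take first 2.

Beloved | 8588 ; Dune | 8238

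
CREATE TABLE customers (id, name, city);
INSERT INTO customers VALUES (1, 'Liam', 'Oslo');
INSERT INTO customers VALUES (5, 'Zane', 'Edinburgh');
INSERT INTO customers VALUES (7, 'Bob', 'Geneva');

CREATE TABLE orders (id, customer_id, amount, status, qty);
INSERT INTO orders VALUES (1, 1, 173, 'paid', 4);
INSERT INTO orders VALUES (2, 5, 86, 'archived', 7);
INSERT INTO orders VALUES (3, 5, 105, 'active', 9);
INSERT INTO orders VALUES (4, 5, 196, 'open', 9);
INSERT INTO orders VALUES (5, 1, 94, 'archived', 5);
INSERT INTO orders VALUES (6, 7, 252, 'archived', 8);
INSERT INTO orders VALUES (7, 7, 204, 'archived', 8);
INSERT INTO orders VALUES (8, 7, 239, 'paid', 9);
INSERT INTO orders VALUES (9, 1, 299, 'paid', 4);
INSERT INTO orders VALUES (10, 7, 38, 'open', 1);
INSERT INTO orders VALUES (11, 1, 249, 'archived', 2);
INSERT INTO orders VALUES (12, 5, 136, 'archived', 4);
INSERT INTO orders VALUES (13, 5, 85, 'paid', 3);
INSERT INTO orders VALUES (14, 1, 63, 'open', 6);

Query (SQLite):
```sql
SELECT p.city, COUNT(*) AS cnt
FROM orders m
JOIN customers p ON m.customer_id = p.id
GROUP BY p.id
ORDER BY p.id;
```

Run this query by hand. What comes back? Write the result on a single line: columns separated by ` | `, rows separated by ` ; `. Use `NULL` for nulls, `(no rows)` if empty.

Join each orders row to its customers via customer_id.
Group joined rows by customers.id; compute COUNT(*) per group.
  1: ids {1, 5, 9, 11, 14} → COUNT(*)=5
  5: ids {2, 3, 4, 12, 13} → COUNT(*)=5
  7: ids {6, 7, 8, 10} → COUNT(*)=4

Oslo | 5 ; Edinburgh | 5 ; Geneva | 4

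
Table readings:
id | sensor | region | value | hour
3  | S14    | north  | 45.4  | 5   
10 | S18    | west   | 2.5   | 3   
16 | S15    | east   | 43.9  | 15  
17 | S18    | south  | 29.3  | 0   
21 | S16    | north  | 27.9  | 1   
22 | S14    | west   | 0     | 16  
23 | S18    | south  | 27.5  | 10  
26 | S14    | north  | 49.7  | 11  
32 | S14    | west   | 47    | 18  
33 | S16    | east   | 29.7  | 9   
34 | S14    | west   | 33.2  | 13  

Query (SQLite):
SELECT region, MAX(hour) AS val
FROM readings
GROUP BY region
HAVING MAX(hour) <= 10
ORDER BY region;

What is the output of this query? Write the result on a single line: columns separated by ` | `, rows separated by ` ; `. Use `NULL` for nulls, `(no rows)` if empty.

south | 10

Partition readings by region; compute MAX(hour) within each group.
HAVING: keep groups where MAX(hour) <= 10.
  east: ids {16, 33} → MAX(hour)=15
  north: ids {3, 21, 26} → MAX(hour)=11
  south: ids {17, 23} → MAX(hour)=10
  west: ids {10, 22, 32, 34} → MAX(hour)=18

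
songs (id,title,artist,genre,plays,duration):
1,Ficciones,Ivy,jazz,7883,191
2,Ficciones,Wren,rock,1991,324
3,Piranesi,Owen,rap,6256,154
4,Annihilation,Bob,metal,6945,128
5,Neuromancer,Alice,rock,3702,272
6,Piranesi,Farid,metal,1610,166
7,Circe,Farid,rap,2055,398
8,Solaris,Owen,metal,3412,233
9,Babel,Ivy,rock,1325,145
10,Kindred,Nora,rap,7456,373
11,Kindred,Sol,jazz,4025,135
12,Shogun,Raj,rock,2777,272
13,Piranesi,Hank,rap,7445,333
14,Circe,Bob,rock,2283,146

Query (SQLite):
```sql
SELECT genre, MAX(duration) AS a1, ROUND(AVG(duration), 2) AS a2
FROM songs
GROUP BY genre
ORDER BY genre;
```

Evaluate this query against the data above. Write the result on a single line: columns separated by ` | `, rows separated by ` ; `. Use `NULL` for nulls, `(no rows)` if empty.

jazz | 191 | 163 ; metal | 233 | 175.67 ; rap | 398 | 314.5 ; rock | 324 | 231.8

Group songs by genre.
Per group compute: MAX(duration), ROUND(AVG(duration), 2).
  jazz: ids {1, 11} → MAX(duration)=191, ROUND(AVG(duration), 2)=163
  metal: ids {4, 6, 8} → MAX(duration)=233, ROUND(AVG(duration), 2)=175.67
  rap: ids {3, 7, 10, 13} → MAX(duration)=398, ROUND(AVG(duration), 2)=314.5
  rock: ids {2, 5, 9, 12, 14} → MAX(duration)=324, ROUND(AVG(duration), 2)=231.8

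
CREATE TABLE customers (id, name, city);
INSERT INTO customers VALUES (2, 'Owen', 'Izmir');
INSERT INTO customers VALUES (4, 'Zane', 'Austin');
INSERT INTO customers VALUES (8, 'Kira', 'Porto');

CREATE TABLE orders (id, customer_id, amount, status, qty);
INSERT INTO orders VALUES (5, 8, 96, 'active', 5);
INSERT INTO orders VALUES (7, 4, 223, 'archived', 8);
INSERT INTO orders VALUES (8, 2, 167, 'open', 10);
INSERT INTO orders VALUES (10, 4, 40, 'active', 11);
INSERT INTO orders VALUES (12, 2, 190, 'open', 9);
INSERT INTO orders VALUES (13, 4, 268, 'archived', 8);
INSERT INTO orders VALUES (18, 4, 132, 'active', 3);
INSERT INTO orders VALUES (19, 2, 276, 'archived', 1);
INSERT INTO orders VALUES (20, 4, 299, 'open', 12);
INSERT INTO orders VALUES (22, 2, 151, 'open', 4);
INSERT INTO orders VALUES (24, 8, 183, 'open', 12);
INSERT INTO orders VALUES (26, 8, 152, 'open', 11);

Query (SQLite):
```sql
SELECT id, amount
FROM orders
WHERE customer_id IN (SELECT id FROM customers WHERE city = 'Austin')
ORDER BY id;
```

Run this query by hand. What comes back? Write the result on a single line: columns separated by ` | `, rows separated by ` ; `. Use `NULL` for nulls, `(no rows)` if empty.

7 | 223 ; 10 | 40 ; 13 | 268 ; 18 | 132 ; 20 | 299

Inner query: customers.id where city = 'Austin'.
Outer: keep orders rows whose customer_id is in that set.
Inner query → {4}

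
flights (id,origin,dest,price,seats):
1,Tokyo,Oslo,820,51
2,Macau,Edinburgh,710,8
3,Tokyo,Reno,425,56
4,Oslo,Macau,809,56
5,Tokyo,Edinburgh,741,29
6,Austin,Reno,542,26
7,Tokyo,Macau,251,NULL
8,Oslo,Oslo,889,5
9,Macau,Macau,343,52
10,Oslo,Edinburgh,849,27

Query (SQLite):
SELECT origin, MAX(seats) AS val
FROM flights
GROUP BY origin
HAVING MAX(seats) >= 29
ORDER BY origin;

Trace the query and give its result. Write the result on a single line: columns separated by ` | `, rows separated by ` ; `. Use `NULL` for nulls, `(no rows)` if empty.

Macau | 52 ; Oslo | 56 ; Tokyo | 56

Partition flights by origin; compute MAX(seats) within each group.
HAVING: keep groups where MAX(seats) >= 29.
  Austin: ids {6} → MAX(seats)=26
  Macau: ids {2, 9} → MAX(seats)=52
  Oslo: ids {4, 8, 10} → MAX(seats)=56
  Tokyo: ids {1, 3, 5, 7} → MAX(seats)=56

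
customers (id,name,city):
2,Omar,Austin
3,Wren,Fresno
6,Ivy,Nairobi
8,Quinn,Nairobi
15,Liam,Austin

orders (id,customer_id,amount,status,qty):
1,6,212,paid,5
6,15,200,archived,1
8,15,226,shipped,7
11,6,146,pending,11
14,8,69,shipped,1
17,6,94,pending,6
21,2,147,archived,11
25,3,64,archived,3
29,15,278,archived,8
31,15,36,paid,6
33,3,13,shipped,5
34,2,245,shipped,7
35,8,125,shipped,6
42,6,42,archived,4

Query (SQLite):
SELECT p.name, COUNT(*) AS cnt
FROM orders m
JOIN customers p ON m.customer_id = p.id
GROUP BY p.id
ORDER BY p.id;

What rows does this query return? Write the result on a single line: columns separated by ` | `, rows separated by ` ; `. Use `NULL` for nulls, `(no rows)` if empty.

Omar | 2 ; Wren | 2 ; Ivy | 4 ; Quinn | 2 ; Liam | 4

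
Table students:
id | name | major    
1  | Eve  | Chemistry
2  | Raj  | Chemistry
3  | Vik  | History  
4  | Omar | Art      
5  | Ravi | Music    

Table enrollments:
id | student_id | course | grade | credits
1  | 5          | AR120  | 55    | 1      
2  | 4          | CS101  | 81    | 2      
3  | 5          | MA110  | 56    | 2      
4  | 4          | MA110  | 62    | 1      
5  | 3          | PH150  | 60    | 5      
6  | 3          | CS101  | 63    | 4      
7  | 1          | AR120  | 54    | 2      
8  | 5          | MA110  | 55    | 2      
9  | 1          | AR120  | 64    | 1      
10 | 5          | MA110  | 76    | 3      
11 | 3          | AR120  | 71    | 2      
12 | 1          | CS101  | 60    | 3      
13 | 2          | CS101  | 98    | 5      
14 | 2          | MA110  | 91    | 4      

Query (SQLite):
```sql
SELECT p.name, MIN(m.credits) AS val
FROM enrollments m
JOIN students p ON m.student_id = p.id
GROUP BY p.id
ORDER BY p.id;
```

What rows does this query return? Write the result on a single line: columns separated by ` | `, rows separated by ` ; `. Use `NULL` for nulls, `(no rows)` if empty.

Eve | 1 ; Raj | 4 ; Vik | 2 ; Omar | 1 ; Ravi | 1

Join each enrollments row to its students via student_id.
Group joined rows by students.id; compute MIN(m.credits) per group.
  1: ids {7, 9, 12} → MIN(m.credits)=1
  2: ids {13, 14} → MIN(m.credits)=4
  3: ids {5, 6, 11} → MIN(m.credits)=2
  4: ids {2, 4} → MIN(m.credits)=1
  5: ids {1, 3, 8, 10} → MIN(m.credits)=1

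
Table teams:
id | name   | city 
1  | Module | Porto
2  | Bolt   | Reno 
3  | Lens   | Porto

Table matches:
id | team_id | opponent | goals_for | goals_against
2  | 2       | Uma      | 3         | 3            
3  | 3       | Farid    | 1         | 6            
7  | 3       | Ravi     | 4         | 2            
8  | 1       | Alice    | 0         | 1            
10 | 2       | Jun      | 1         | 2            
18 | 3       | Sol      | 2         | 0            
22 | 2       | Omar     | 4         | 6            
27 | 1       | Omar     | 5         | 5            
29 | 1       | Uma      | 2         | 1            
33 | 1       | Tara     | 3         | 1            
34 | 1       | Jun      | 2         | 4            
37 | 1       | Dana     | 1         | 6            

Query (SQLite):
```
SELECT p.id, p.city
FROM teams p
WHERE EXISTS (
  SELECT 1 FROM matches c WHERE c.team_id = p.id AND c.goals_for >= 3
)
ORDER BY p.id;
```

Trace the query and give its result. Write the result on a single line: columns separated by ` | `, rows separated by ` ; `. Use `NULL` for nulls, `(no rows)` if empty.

For each teams row, check whether any matches with matching team_id has goals_for >= 3.
Keep rows where that is true.

1 | Porto ; 2 | Reno ; 3 | Porto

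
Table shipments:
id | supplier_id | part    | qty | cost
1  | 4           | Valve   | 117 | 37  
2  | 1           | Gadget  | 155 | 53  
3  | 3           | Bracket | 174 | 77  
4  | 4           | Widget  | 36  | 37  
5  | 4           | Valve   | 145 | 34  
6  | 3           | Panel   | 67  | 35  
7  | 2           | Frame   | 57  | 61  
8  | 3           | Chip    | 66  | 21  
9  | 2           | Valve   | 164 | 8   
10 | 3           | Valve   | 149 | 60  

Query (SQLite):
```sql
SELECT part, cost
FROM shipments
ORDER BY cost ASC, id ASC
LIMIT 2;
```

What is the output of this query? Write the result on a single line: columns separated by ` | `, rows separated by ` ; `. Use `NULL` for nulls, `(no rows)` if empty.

Sort by cost asc, tiebreak id asc: (8, id=9), (21, id=8), (34, id=5), (35, id=6), (37, id=1) …. Take first 2.

Valve | 8 ; Chip | 21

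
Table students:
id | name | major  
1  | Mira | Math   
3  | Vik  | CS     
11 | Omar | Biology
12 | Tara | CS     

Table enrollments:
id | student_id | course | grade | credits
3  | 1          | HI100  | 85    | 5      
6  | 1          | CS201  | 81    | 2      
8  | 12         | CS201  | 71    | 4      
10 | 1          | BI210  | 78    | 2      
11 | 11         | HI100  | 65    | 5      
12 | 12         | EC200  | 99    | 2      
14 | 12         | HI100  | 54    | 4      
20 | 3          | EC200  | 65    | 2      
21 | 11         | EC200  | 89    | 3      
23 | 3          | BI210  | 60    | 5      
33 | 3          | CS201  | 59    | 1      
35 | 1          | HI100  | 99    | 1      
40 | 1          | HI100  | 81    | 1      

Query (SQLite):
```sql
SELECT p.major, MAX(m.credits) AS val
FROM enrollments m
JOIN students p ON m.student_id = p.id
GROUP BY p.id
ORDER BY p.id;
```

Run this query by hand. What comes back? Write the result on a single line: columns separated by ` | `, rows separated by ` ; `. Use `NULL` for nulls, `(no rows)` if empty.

Math | 5 ; CS | 5 ; Biology | 5 ; CS | 4

Join each enrollments row to its students via student_id.
Group joined rows by students.id; compute MAX(m.credits) per group.
  1: ids {3, 6, 10, 35, 40} → MAX(m.credits)=5
  3: ids {20, 23, 33} → MAX(m.credits)=5
  11: ids {11, 21} → MAX(m.credits)=5
  12: ids {8, 12, 14} → MAX(m.credits)=4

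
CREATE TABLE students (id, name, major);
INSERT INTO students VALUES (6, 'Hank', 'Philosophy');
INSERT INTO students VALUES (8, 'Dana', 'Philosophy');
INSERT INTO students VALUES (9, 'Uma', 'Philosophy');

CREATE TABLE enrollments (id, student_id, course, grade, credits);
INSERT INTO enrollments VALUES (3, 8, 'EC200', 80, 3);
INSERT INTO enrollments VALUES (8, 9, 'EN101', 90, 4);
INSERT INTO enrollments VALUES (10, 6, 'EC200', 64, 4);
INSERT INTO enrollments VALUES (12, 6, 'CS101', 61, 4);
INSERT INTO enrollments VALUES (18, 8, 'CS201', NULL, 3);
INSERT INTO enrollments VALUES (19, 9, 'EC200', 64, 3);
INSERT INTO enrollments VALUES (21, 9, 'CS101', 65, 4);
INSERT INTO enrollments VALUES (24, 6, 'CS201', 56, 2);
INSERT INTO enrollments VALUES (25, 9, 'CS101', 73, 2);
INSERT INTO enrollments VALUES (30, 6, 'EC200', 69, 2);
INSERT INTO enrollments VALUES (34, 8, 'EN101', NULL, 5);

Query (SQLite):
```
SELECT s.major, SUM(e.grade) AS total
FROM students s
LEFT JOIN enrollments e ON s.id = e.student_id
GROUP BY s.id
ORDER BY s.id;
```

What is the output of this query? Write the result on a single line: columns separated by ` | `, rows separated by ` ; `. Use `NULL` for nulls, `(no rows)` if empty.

Philosophy | 250 ; Philosophy | 80 ; Philosophy | 292

LEFT JOIN keeps every students row; unmatched ones get NULL for enrollments columns.
Group by students.id and compute SUM(e.grade). SUM over an all-NULL group is NULL.
  6: ids {10, 12, 24, 30} → SUM(e.grade)=250
  8: ids {3, 18, 34} → SUM(e.grade)=80
  9: ids {8, 19, 21, 25} → SUM(e.grade)=292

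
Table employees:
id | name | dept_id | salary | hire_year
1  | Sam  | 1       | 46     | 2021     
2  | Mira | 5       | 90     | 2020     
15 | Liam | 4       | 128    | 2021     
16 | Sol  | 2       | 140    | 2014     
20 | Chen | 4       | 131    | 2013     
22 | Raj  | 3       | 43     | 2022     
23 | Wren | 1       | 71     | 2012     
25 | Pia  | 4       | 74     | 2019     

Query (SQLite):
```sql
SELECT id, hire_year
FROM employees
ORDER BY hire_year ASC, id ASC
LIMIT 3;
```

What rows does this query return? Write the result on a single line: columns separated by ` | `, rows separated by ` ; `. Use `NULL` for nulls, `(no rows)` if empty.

Sort by hire_year asc, tiebreak id asc: (2012, id=23), (2013, id=20), (2014, id=16), (2019, id=25), (2020, id=2), (2021, id=1) …. Take first 3.

23 | 2012 ; 20 | 2013 ; 16 | 2014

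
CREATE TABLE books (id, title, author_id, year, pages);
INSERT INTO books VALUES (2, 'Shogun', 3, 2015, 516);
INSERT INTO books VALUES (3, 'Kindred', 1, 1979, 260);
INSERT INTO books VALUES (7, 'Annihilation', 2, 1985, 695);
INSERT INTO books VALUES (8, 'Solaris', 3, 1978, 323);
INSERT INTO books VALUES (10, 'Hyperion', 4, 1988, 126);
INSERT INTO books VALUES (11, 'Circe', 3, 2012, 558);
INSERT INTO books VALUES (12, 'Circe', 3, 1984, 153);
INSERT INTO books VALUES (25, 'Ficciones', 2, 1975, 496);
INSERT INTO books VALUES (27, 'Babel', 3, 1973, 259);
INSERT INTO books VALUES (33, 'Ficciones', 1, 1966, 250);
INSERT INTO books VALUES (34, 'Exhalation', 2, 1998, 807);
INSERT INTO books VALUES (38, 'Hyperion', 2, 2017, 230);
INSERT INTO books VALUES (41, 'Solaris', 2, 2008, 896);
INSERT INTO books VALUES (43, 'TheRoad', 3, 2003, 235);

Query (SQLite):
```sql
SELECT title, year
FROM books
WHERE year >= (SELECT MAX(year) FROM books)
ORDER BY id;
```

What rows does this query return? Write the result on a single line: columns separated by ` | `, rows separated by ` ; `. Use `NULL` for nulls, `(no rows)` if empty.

Hyperion | 2017

Scalar subquery: MAX(year) over all books rows = 2017.
Keep rows where year >= that value.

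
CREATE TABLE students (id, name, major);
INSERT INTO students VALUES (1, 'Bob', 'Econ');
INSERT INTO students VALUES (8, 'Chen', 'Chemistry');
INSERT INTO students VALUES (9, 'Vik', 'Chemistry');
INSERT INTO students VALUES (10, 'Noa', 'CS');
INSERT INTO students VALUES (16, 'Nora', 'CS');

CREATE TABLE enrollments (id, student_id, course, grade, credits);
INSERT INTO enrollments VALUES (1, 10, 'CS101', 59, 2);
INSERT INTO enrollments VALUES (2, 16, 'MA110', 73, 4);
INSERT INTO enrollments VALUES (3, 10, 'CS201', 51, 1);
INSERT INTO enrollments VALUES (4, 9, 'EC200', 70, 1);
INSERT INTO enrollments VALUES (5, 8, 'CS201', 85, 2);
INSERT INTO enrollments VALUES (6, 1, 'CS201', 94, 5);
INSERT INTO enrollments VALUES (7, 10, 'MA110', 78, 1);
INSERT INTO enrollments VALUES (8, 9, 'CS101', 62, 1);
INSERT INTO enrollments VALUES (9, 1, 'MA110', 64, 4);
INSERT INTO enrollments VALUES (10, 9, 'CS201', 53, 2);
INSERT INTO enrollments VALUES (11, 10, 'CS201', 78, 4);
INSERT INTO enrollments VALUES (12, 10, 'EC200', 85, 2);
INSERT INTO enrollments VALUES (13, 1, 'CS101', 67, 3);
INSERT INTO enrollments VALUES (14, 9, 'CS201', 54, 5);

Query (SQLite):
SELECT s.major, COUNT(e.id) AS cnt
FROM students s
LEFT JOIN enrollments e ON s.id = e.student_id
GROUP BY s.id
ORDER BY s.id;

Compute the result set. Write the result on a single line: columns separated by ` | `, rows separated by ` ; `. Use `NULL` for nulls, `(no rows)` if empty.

Econ | 3 ; Chemistry | 1 ; Chemistry | 4 ; CS | 5 ; CS | 1

LEFT JOIN keeps every students row; unmatched ones get NULL for enrollments columns.
Group by students.id and compute COUNT(e.id). COUNT(col) of an all-NULL group is 0.
  1: ids {6, 9, 13} → COUNT(e.id)=3
  8: ids {5} → COUNT(e.id)=1
  9: ids {4, 8, 10, 14} → COUNT(e.id)=4
  10: ids {1, 3, 7, 11, 12} → COUNT(e.id)=5
  16: ids {2} → COUNT(e.id)=1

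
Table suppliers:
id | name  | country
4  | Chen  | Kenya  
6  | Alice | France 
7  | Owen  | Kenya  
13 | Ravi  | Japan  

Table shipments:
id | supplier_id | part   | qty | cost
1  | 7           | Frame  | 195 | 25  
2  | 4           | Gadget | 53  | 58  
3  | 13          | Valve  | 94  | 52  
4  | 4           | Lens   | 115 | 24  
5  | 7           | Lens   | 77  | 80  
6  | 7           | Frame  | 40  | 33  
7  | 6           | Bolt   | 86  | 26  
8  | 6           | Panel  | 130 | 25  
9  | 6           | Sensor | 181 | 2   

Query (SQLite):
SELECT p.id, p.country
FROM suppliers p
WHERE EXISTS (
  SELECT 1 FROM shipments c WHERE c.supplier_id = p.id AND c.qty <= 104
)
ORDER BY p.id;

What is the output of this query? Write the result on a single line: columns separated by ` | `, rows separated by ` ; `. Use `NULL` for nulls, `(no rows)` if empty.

4 | Kenya ; 6 | France ; 7 | Kenya ; 13 | Japan

For each suppliers row, check whether any shipments with matching supplier_id has qty <= 104.
Keep rows where that is true.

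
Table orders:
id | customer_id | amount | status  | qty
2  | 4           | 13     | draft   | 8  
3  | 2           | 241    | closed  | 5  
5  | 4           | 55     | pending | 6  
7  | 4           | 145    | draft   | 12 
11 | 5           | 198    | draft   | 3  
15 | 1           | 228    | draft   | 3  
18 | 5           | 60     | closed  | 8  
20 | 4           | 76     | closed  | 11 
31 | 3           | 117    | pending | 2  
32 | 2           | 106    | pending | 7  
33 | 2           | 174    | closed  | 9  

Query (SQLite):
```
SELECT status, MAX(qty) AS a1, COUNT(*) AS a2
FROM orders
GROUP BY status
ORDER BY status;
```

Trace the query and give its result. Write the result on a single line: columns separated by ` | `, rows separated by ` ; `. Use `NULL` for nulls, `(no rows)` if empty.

closed | 11 | 4 ; draft | 12 | 4 ; pending | 7 | 3

Group orders by status.
Per group compute: MAX(qty), COUNT(*).
  closed: ids {3, 18, 20, 33} → MAX(qty)=11, COUNT(*)=4
  draft: ids {2, 7, 11, 15} → MAX(qty)=12, COUNT(*)=4
  pending: ids {5, 31, 32} → MAX(qty)=7, COUNT(*)=3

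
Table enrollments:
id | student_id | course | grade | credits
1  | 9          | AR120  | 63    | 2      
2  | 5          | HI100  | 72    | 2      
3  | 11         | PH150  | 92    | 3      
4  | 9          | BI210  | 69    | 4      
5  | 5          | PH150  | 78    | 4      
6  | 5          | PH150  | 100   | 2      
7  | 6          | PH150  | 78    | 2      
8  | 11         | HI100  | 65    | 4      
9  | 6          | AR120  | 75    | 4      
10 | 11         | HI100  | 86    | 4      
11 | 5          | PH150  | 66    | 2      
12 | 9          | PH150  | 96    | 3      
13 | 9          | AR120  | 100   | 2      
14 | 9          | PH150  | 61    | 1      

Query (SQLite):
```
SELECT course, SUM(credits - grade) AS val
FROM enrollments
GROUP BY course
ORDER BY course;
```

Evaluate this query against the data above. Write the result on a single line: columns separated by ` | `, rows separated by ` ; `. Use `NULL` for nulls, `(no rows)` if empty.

For each row compute credits - grade.
Group by course; take SUM of the expression per group.
  AR120: ids {1, 9, 13} → SUM(credits - grade)=-230
  BI210: ids {4} → SUM(credits - grade)=-65
  HI100: ids {2, 8, 10} → SUM(credits - grade)=-213
  PH150: ids {3, 5, 6, 7, 11, 12, 14} → SUM(credits - grade)=-554

AR120 | -230 ; BI210 | -65 ; HI100 | -213 ; PH150 | -554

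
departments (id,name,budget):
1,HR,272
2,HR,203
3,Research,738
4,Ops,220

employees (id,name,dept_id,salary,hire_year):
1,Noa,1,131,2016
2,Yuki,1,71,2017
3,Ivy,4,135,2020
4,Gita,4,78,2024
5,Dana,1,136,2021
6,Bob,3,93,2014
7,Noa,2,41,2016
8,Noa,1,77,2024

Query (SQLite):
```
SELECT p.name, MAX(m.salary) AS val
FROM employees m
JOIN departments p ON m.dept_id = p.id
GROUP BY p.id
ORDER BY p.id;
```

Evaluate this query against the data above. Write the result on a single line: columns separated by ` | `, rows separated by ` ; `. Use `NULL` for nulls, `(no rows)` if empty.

Join each employees row to its departments via dept_id.
Group joined rows by departments.id; compute MAX(m.salary) per group.
  1: ids {1, 2, 5, 8} → MAX(m.salary)=136
  2: ids {7} → MAX(m.salary)=41
  3: ids {6} → MAX(m.salary)=93
  4: ids {3, 4} → MAX(m.salary)=135

HR | 136 ; HR | 41 ; Research | 93 ; Ops | 135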